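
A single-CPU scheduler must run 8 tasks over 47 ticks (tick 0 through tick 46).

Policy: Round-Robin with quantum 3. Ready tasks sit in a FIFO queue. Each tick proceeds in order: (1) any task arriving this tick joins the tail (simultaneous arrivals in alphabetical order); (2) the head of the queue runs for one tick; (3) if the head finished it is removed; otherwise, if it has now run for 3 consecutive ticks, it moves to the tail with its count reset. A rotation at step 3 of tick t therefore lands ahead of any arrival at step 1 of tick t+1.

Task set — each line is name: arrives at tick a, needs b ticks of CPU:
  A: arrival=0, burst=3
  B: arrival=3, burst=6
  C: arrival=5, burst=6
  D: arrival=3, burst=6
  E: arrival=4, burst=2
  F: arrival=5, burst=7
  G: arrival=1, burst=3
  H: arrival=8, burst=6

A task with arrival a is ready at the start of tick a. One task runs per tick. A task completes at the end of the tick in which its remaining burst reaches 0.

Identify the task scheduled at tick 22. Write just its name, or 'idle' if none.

running at tick 22 = H

t=0: queue=[A] q_used=0 → run A
t=1: queue=[A,G] q_used=1 → run A
t=2: queue=[A,G] q_used=2 → run A
t=3: queue=[G,B,D] q_used=0 → run G
t=4: queue=[G,B,D,E] q_used=1 → run G
t=5: queue=[G,B,D,E,C,F] q_used=2 → run G
t=6: queue=[B,D,E,C,F] q_used=0 → run B
t=7: queue=[B,D,E,C,F] q_used=1 → run B
t=8: queue=[B,D,E,C,F,H] q_used=2 → run B
t=9: queue=[D,E,C,F,H,B] q_used=0 → run D
t=10: queue=[D,E,C,F,H,B] q_used=1 → run D
t=11: queue=[D,E,C,F,H,B] q_used=2 → run D
t=12: queue=[E,C,F,H,B,D] q_used=0 → run E
t=13: queue=[E,C,F,H,B,D] q_used=1 → run E
t=14: queue=[C,F,H,B,D] q_used=0 → run C
t=15: queue=[C,F,H,B,D] q_used=1 → run C
t=16: queue=[C,F,H,B,D] q_used=2 → run C
t=17: queue=[F,H,B,D,C] q_used=0 → run F
t=18: queue=[F,H,B,D,C] q_used=1 → run F
t=19: queue=[F,H,B,D,C] q_used=2 → run F
t=20: queue=[H,B,D,C,F] q_used=0 → run H
t=21: queue=[H,B,D,C,F] q_used=1 → run H
t=22: queue=[H,B,D,C,F] q_used=2 → run H
t=23: queue=[B,D,C,F,H] q_used=0 → run B
t=24: queue=[B,D,C,F,H] q_used=1 → run B
t=25: queue=[B,D,C,F,H] q_used=2 → run B
t=26: queue=[D,C,F,H] q_used=0 → run D
t=27: queue=[D,C,F,H] q_used=1 → run D
t=28: queue=[D,C,F,H] q_used=2 → run D
t=29: queue=[C,F,H] q_used=0 → run C
t=30: queue=[C,F,H] q_used=1 → run C
t=31: queue=[C,F,H] q_used=2 → run C
t=32: queue=[F,H] q_used=0 → run F
t=33: queue=[F,H] q_used=1 → run F
t=34: queue=[F,H] q_used=2 → run F
t=35: queue=[H,F] q_used=0 → run H
t=36: queue=[H,F] q_used=1 → run H
t=37: queue=[H,F] q_used=2 → run H
t=38: queue=[F] q_used=0 → run F
t=39: (idle)
t=40: (idle)
t=41: (idle)
t=42: (idle)
t=43: (idle)
t=44: (idle)
t=45: (idle)
t=46: (idle)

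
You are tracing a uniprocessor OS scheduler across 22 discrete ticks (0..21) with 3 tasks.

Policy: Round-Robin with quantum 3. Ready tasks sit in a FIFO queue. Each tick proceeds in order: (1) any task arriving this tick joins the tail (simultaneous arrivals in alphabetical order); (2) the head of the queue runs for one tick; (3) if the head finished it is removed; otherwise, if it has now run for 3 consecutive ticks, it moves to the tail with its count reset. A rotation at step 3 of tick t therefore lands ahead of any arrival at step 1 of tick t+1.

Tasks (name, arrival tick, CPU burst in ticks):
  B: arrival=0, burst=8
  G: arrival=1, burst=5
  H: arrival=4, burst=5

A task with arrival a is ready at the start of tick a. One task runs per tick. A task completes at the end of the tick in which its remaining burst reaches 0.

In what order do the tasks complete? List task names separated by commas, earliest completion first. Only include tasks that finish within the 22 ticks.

t=0: queue=[B] q_used=0 → run B
t=1: queue=[B,G] q_used=1 → run B
t=2: queue=[B,G] q_used=2 → run B
t=3: queue=[G,B] q_used=0 → run G
t=4: queue=[G,B,H] q_used=1 → run G
t=5: queue=[G,B,H] q_used=2 → run G
t=6: queue=[B,H,G] q_used=0 → run B
t=7: queue=[B,H,G] q_used=1 → run B
t=8: queue=[B,H,G] q_used=2 → run B
t=9: queue=[H,G,B] q_used=0 → run H
t=10: queue=[H,G,B] q_used=1 → run H
t=11: queue=[H,G,B] q_used=2 → run H
t=12: queue=[G,B,H] q_used=0 → run G
t=13: queue=[G,B,H] q_used=1 → run G
t=14: queue=[B,H] q_used=0 → run B
t=15: queue=[B,H] q_used=1 → run B
t=16: queue=[H] q_used=0 → run H
t=17: queue=[H] q_used=1 → run H
t=18: (idle)
t=19: (idle)
t=20: (idle)
t=21: (idle)

completion order = G, B, H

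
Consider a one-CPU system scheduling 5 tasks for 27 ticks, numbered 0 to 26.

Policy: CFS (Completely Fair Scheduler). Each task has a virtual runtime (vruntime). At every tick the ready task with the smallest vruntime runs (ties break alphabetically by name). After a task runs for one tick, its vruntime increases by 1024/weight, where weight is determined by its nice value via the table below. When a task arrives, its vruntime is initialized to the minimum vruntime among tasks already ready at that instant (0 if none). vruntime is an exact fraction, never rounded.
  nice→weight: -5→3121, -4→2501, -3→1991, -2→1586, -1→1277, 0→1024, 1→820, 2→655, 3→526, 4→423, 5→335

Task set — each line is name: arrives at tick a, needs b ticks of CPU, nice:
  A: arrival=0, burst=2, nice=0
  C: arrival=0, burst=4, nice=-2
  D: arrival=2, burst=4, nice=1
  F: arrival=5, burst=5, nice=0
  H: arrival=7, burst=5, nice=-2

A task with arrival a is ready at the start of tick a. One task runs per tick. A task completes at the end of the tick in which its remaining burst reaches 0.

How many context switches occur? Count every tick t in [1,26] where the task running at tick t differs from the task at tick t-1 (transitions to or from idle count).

t=0: vr[A=0 C=0] → run A
t=1: vr[A=1 C=0] → run C
t=2: vr[A=1 C=512/793 D=512/793] → run C
t=3: vr[A=1 C=1024/793 D=512/793] → run D
t=4: vr[A=1 C=1024/793 D=307968/162565] → run A
t=5: vr[C=1024/793 D=307968/162565 F=1024/793] → run C
t=6: vr[C=1536/793 D=307968/162565 F=1024/793] → run F
t=7: vr[C=1536/793 D=307968/162565 F=1817/793 H=307968/162565] → run D
t=8: vr[C=1536/793 D=510976/162565 F=1817/793 H=307968/162565] → run H
t=9: vr[C=1536/793 D=510976/162565 F=1817/793 H=412928/162565] → run C
t=10: vr[D=510976/162565 F=1817/793 H=412928/162565] → run F
t=11: vr[D=510976/162565 F=2610/793 H=412928/162565] → run H
t=12: vr[D=510976/162565 F=2610/793 H=517888/162565] → run D
t=13: vr[D=713984/162565 F=2610/793 H=517888/162565] → run H
t=14: vr[D=713984/162565 F=2610/793 H=622848/162565] → run F
t=15: vr[D=713984/162565 F=3403/793 H=622848/162565] → run H
t=16: vr[D=713984/162565 F=3403/793 H=727808/162565] → run F
t=17: vr[D=713984/162565 F=4196/793 H=727808/162565] → run D
t=18: vr[F=4196/793 H=727808/162565] → run H
t=19: vr[F=4196/793] → run F
t=20: (idle)
t=21: (idle)
t=22: (idle)
t=23: (idle)
t=24: (idle)
t=25: (idle)
t=26: (idle)

context switches = 19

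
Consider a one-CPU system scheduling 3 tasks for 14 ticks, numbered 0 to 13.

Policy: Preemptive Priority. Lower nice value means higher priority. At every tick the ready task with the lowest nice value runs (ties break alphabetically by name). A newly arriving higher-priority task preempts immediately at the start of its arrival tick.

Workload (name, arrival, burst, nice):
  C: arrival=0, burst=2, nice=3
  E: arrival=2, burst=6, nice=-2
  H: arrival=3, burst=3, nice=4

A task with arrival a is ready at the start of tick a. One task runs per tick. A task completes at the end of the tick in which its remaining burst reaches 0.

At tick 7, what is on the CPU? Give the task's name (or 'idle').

running at tick 7 = E

t=0: ready={C} → run C
t=1: ready={C} → run C
t=2: ready={E} → run E
t=3: ready={E,H} → run E
t=4: ready={E,H} → run E
t=5: ready={E,H} → run E
t=6: ready={E,H} → run E
t=7: ready={E,H} → run E
t=8: ready={H} → run H
t=9: ready={H} → run H
t=10: ready={H} → run H
t=11: (idle)
t=12: (idle)
t=13: (idle)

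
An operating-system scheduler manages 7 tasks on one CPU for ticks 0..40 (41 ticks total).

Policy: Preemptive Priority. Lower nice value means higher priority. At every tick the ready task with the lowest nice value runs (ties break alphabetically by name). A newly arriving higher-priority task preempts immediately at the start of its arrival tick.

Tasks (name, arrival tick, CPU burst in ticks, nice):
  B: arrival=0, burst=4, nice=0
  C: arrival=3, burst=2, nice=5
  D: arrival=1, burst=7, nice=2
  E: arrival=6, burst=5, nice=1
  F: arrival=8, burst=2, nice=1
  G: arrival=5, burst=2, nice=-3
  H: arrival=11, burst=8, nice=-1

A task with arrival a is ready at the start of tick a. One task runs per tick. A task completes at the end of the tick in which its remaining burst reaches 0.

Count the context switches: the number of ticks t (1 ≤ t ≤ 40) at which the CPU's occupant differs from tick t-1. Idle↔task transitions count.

context switches = 9

t=0: ready={B} → run B
t=1: ready={B,D} → run B
t=2: ready={B,D} → run B
t=3: ready={B,C,D} → run B
t=4: ready={C,D} → run D
t=5: ready={C,D,G} → run G
t=6: ready={C,D,E,G} → run G
t=7: ready={C,D,E} → run E
t=8: ready={C,D,E,F} → run E
t=9: ready={C,D,E,F} → run E
t=10: ready={C,D,E,F} → run E
t=11: ready={C,D,E,F,H} → run H
t=12: ready={C,D,E,F,H} → run H
t=13: ready={C,D,E,F,H} → run H
t=14: ready={C,D,E,F,H} → run H
t=15: ready={C,D,E,F,H} → run H
t=16: ready={C,D,E,F,H} → run H
t=17: ready={C,D,E,F,H} → run H
t=18: ready={C,D,E,F,H} → run H
t=19: ready={C,D,E,F} → run E
t=20: ready={C,D,F} → run F
t=21: ready={C,D,F} → run F
t=22: ready={C,D} → run D
t=23: ready={C,D} → run D
t=24: ready={C,D} → run D
t=25: ready={C,D} → run D
t=26: ready={C,D} → run D
t=27: ready={C,D} → run D
t=28: ready={C} → run C
t=29: ready={C} → run C
t=30: (idle)
t=31: (idle)
t=32: (idle)
t=33: (idle)
t=34: (idle)
t=35: (idle)
t=36: (idle)
t=37: (idle)
t=38: (idle)
t=39: (idle)
t=40: (idle)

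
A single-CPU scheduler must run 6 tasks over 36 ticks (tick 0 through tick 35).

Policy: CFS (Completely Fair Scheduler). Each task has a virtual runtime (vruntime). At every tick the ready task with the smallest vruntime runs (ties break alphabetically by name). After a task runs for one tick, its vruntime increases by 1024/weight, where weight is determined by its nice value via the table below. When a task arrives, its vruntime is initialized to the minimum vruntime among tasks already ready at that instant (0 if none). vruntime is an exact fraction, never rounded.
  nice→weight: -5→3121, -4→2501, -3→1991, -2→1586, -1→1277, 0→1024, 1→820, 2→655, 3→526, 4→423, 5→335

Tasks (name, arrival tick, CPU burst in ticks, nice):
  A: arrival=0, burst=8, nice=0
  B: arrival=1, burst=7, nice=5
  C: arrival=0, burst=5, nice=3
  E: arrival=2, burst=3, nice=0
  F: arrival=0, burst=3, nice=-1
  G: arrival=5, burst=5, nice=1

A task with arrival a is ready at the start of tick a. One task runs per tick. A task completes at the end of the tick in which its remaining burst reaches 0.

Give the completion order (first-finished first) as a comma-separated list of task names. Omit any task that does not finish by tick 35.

t=0: vr[A=0 C=0 F=0] → run A
t=1: vr[A=1 B=0 C=0 F=0] → run B
t=2: vr[A=1 B=1024/335 C=0 E=0 F=0] → run C
t=3: vr[A=1 B=1024/335 C=512/263 E=0 F=0] → run E
t=4: vr[A=1 B=1024/335 C=512/263 E=1 F=0] → run F
t=5: vr[A=1 B=1024/335 C=512/263 E=1 F=1024/1277 G=1024/1277] → run F
t=6: vr[A=1 B=1024/335 C=512/263 E=1 F=2048/1277 G=1024/1277] → run G
t=7: vr[A=1 B=1024/335 C=512/263 E=1 F=2048/1277 G=536832/261785] → run A
t=8: vr[A=2 B=1024/335 C=512/263 E=1 F=2048/1277 G=536832/261785] → run E
t=9: vr[A=2 B=1024/335 C=512/263 E=2 F=2048/1277 G=536832/261785] → run F
t=10: vr[A=2 B=1024/335 C=512/263 E=2 G=536832/261785] → run C
t=11: vr[A=2 B=1024/335 C=1024/263 E=2 G=536832/261785] → run A
t=12: vr[A=3 B=1024/335 C=1024/263 E=2 G=536832/261785] → run E
t=13: vr[A=3 B=1024/335 C=1024/263 G=536832/261785] → run G
t=14: vr[A=3 B=1024/335 C=1024/263 G=863744/261785] → run A
t=15: vr[A=4 B=1024/335 C=1024/263 G=863744/261785] → run B
t=16: vr[A=4 B=2048/335 C=1024/263 G=863744/261785] → run G
t=17: vr[A=4 B=2048/335 C=1024/263 G=1190656/261785] → run C
t=18: vr[A=4 B=2048/335 C=1536/263 G=1190656/261785] → run A
t=19: vr[A=5 B=2048/335 C=1536/263 G=1190656/261785] → run G
t=20: vr[A=5 B=2048/335 C=1536/263 G=1517568/261785] → run A
t=21: vr[A=6 B=2048/335 C=1536/263 G=1517568/261785] → run G
t=22: vr[A=6 B=2048/335 C=1536/263] → run C
t=23: vr[A=6 B=2048/335 C=2048/263] → run A
t=24: vr[A=7 B=2048/335 C=2048/263] → run B
t=25: vr[A=7 B=3072/335 C=2048/263] → run A
t=26: vr[B=3072/335 C=2048/263] → run C
t=27: vr[B=3072/335] → run B
t=28: vr[B=4096/335] → run B
t=29: vr[B=1024/67] → run B
t=30: vr[B=6144/335] → run B
t=31: (idle)
t=32: (idle)
t=33: (idle)
t=34: (idle)
t=35: (idle)

completion order = F, E, G, A, C, B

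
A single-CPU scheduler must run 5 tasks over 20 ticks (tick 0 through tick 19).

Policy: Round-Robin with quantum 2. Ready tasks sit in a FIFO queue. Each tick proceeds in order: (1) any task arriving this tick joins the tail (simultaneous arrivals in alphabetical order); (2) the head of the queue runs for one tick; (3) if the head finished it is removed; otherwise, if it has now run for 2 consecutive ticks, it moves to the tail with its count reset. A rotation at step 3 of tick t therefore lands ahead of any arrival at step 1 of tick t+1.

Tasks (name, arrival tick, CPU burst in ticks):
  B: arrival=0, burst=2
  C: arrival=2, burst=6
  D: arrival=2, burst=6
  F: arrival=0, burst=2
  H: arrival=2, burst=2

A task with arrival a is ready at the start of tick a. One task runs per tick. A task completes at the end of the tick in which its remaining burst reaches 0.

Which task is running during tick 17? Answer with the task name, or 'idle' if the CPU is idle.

t=0: queue=[B,F] q_used=0 → run B
t=1: queue=[B,F] q_used=1 → run B
t=2: queue=[F,C,D,H] q_used=0 → run F
t=3: queue=[F,C,D,H] q_used=1 → run F
t=4: queue=[C,D,H] q_used=0 → run C
t=5: queue=[C,D,H] q_used=1 → run C
t=6: queue=[D,H,C] q_used=0 → run D
t=7: queue=[D,H,C] q_used=1 → run D
t=8: queue=[H,C,D] q_used=0 → run H
t=9: queue=[H,C,D] q_used=1 → run H
t=10: queue=[C,D] q_used=0 → run C
t=11: queue=[C,D] q_used=1 → run C
t=12: queue=[D,C] q_used=0 → run D
t=13: queue=[D,C] q_used=1 → run D
t=14: queue=[C,D] q_used=0 → run C
t=15: queue=[C,D] q_used=1 → run C
t=16: queue=[D] q_used=0 → run D
t=17: queue=[D] q_used=1 → run D
t=18: (idle)
t=19: (idle)

running at tick 17 = D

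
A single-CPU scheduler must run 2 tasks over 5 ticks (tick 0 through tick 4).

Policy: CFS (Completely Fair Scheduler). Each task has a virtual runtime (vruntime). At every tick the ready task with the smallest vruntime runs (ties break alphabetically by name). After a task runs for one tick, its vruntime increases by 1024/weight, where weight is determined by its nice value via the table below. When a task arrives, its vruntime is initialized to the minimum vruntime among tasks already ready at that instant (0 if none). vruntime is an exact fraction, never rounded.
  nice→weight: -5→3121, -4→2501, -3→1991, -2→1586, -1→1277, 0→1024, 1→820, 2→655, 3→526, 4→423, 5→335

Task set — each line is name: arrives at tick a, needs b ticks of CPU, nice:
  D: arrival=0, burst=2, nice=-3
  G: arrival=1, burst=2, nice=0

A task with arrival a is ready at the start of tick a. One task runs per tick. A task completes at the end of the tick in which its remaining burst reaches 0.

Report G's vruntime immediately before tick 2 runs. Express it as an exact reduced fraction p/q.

t=0: vr[D=0] → run D
t=1: vr[D=1024/1991 G=1024/1991] → run D
t=2: vr[G=1024/1991] → run G
t=3: vr[G=3015/1991] → run G
t=4: (idle)

vruntime(G, start of tick 2) = 1024/1991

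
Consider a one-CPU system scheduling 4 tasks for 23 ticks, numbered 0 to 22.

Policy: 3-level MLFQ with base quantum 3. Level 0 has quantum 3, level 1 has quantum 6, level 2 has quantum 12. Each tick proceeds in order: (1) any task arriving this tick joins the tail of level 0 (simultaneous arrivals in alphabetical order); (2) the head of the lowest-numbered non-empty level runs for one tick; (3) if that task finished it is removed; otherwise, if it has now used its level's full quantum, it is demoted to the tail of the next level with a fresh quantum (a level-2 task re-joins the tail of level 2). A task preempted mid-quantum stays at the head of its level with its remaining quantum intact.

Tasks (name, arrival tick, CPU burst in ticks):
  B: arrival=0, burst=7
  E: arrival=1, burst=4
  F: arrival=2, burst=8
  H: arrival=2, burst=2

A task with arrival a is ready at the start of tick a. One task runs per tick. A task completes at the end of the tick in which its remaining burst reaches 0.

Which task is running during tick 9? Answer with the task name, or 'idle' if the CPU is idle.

running at tick 9 = H

t=0: L0/L1/L2 = B/-/- → run B
t=1: L0/L1/L2 = BE/-/- → run B
t=2: L0/L1/L2 = BEFH/-/- → run B
t=3: L0/L1/L2 = EFH/B/- → run E
t=4: L0/L1/L2 = EFH/B/- → run E
t=5: L0/L1/L2 = EFH/B/- → run E
t=6: L0/L1/L2 = FH/BE/- → run F
t=7: L0/L1/L2 = FH/BE/- → run F
t=8: L0/L1/L2 = FH/BE/- → run F
t=9: L0/L1/L2 = H/BEF/- → run H
t=10: L0/L1/L2 = H/BEF/- → run H
t=11: L0/L1/L2 = -/BEF/- → run B
t=12: L0/L1/L2 = -/BEF/- → run B
t=13: L0/L1/L2 = -/BEF/- → run B
t=14: L0/L1/L2 = -/BEF/- → run B
t=15: L0/L1/L2 = -/EF/- → run E
t=16: L0/L1/L2 = -/F/- → run F
t=17: L0/L1/L2 = -/F/- → run F
t=18: L0/L1/L2 = -/F/- → run F
t=19: L0/L1/L2 = -/F/- → run F
t=20: L0/L1/L2 = -/F/- → run F
t=21: (idle)
t=22: (idle)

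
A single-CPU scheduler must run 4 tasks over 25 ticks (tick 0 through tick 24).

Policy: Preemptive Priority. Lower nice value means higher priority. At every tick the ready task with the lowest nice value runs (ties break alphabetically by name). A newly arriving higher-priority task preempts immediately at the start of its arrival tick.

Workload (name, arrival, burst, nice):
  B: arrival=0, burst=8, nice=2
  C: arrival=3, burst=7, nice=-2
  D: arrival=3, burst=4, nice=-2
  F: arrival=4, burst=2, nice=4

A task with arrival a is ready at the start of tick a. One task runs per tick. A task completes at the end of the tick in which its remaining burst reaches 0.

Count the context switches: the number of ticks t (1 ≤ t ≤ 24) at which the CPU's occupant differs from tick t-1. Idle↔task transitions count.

context switches = 5

t=0: ready={B} → run B
t=1: ready={B} → run B
t=2: ready={B} → run B
t=3: ready={B,C,D} → run C
t=4: ready={B,C,D,F} → run C
t=5: ready={B,C,D,F} → run C
t=6: ready={B,C,D,F} → run C
t=7: ready={B,C,D,F} → run C
t=8: ready={B,C,D,F} → run C
t=9: ready={B,C,D,F} → run C
t=10: ready={B,D,F} → run D
t=11: ready={B,D,F} → run D
t=12: ready={B,D,F} → run D
t=13: ready={B,D,F} → run D
t=14: ready={B,F} → run B
t=15: ready={B,F} → run B
t=16: ready={B,F} → run B
t=17: ready={B,F} → run B
t=18: ready={B,F} → run B
t=19: ready={F} → run F
t=20: ready={F} → run F
t=21: (idle)
t=22: (idle)
t=23: (idle)
t=24: (idle)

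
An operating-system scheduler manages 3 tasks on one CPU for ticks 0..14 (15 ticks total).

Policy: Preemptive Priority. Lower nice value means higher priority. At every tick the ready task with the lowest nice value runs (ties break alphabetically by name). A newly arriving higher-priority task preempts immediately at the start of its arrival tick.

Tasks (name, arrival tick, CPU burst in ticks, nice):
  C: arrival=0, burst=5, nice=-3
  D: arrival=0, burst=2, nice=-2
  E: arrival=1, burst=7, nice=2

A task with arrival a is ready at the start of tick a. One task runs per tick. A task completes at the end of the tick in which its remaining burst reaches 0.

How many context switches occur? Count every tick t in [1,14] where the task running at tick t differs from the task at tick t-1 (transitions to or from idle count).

context switches = 3

t=0: ready={C,D} → run C
t=1: ready={C,D,E} → run C
t=2: ready={C,D,E} → run C
t=3: ready={C,D,E} → run C
t=4: ready={C,D,E} → run C
t=5: ready={D,E} → run D
t=6: ready={D,E} → run D
t=7: ready={E} → run E
t=8: ready={E} → run E
t=9: ready={E} → run E
t=10: ready={E} → run E
t=11: ready={E} → run E
t=12: ready={E} → run E
t=13: ready={E} → run E
t=14: (idle)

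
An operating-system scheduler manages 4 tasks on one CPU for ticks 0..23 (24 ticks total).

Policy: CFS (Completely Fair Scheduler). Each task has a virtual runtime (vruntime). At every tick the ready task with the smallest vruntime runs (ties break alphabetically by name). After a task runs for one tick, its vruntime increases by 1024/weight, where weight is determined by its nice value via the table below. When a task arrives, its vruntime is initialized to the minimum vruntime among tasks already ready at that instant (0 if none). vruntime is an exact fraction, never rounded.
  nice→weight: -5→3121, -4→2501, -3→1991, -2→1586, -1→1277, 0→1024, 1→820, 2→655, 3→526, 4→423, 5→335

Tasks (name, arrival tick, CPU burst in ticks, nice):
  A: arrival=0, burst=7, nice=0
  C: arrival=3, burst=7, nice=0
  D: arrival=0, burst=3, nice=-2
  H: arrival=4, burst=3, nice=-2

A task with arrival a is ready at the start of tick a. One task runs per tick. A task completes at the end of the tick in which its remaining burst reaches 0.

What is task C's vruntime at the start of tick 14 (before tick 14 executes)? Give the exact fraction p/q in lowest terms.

vruntime(C, start of tick 14) = 4/1

t=0: vr[A=0 D=0] → run A
t=1: vr[A=1 D=0] → run D
t=2: vr[A=1 D=512/793] → run D
t=3: vr[A=1 C=1 D=1024/793] → run A
t=4: vr[A=2 C=1 D=1024/793 H=1] → run C
t=5: vr[A=2 C=2 D=1024/793 H=1] → run H
t=6: vr[A=2 C=2 D=1024/793 H=1305/793] → run D
t=7: vr[A=2 C=2 H=1305/793] → run H
t=8: vr[A=2 C=2 H=1817/793] → run A
t=9: vr[A=3 C=2 H=1817/793] → run C
t=10: vr[A=3 C=3 H=1817/793] → run H
t=11: vr[A=3 C=3] → run A
t=12: vr[A=4 C=3] → run C
t=13: vr[A=4 C=4] → run A
t=14: vr[A=5 C=4] → run C
t=15: vr[A=5 C=5] → run A
t=16: vr[A=6 C=5] → run C
t=17: vr[A=6 C=6] → run A
t=18: vr[C=6] → run C
t=19: vr[C=7] → run C
t=20: (idle)
t=21: (idle)
t=22: (idle)
t=23: (idle)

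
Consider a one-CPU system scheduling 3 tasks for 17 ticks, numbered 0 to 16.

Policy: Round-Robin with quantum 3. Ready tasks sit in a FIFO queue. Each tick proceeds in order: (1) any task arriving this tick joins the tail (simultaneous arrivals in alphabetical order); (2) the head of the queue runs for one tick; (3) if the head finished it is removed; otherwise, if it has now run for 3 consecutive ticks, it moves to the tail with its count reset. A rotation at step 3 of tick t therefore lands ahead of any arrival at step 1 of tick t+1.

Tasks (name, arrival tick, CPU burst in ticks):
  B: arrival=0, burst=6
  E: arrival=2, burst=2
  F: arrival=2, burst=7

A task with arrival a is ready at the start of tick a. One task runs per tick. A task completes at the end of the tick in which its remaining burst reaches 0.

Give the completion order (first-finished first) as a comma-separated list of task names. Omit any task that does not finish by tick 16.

t=0: queue=[B] q_used=0 → run B
t=1: queue=[B] q_used=1 → run B
t=2: queue=[B,E,F] q_used=2 → run B
t=3: queue=[E,F,B] q_used=0 → run E
t=4: queue=[E,F,B] q_used=1 → run E
t=5: queue=[F,B] q_used=0 → run F
t=6: queue=[F,B] q_used=1 → run F
t=7: queue=[F,B] q_used=2 → run F
t=8: queue=[B,F] q_used=0 → run B
t=9: queue=[B,F] q_used=1 → run B
t=10: queue=[B,F] q_used=2 → run B
t=11: queue=[F] q_used=0 → run F
t=12: queue=[F] q_used=1 → run F
t=13: queue=[F] q_used=2 → run F
t=14: queue=[F] q_used=0 → run F
t=15: (idle)
t=16: (idle)

completion order = E, B, F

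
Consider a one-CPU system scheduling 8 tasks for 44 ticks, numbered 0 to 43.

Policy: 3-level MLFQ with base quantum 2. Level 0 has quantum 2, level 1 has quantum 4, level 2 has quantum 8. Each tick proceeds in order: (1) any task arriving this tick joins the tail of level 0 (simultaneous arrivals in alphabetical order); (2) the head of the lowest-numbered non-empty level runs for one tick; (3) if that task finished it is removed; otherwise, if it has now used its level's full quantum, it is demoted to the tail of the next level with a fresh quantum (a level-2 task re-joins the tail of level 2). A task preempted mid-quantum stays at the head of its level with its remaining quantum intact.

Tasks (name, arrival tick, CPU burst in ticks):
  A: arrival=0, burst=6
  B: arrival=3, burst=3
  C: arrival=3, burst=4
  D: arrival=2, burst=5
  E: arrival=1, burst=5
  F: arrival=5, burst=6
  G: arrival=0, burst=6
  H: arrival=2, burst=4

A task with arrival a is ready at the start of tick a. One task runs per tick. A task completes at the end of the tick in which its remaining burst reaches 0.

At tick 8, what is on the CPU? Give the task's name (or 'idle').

t=0: L0/L1/L2 = AG/-/- → run A
t=1: L0/L1/L2 = AGE/-/- → run A
t=2: L0/L1/L2 = GEDH/A/- → run G
t=3: L0/L1/L2 = GEDHBC/A/- → run G
t=4: L0/L1/L2 = EDHBC/AG/- → run E
t=5: L0/L1/L2 = EDHBCF/AG/- → run E
t=6: L0/L1/L2 = DHBCF/AGE/- → run D
t=7: L0/L1/L2 = DHBCF/AGE/- → run D
t=8: L0/L1/L2 = HBCF/AGED/- → run H
t=9: L0/L1/L2 = HBCF/AGED/- → run H
t=10: L0/L1/L2 = BCF/AGEDH/- → run B
t=11: L0/L1/L2 = BCF/AGEDH/- → run B
t=12: L0/L1/L2 = CF/AGEDHB/- → run C
t=13: L0/L1/L2 = CF/AGEDHB/- → run C
t=14: L0/L1/L2 = F/AGEDHBC/- → run F
t=15: L0/L1/L2 = F/AGEDHBC/- → run F
t=16: L0/L1/L2 = -/AGEDHBCF/- → run A
t=17: L0/L1/L2 = -/AGEDHBCF/- → run A
t=18: L0/L1/L2 = -/AGEDHBCF/- → run A
t=19: L0/L1/L2 = -/AGEDHBCF/- → run A
t=20: L0/L1/L2 = -/GEDHBCF/- → run G
t=21: L0/L1/L2 = -/GEDHBCF/- → run G
t=22: L0/L1/L2 = -/GEDHBCF/- → run G
t=23: L0/L1/L2 = -/GEDHBCF/- → run G
t=24: L0/L1/L2 = -/EDHBCF/- → run E
t=25: L0/L1/L2 = -/EDHBCF/- → run E
t=26: L0/L1/L2 = -/EDHBCF/- → run E
t=27: L0/L1/L2 = -/DHBCF/- → run D
t=28: L0/L1/L2 = -/DHBCF/- → run D
t=29: L0/L1/L2 = -/DHBCF/- → run D
t=30: L0/L1/L2 = -/HBCF/- → run H
t=31: L0/L1/L2 = -/HBCF/- → run H
t=32: L0/L1/L2 = -/BCF/- → run B
t=33: L0/L1/L2 = -/CF/- → run C
t=34: L0/L1/L2 = -/CF/- → run C
t=35: L0/L1/L2 = -/F/- → run F
t=36: L0/L1/L2 = -/F/- → run F
t=37: L0/L1/L2 = -/F/- → run F
t=38: L0/L1/L2 = -/F/- → run F
t=39: (idle)
t=40: (idle)
t=41: (idle)
t=42: (idle)
t=43: (idle)

running at tick 8 = H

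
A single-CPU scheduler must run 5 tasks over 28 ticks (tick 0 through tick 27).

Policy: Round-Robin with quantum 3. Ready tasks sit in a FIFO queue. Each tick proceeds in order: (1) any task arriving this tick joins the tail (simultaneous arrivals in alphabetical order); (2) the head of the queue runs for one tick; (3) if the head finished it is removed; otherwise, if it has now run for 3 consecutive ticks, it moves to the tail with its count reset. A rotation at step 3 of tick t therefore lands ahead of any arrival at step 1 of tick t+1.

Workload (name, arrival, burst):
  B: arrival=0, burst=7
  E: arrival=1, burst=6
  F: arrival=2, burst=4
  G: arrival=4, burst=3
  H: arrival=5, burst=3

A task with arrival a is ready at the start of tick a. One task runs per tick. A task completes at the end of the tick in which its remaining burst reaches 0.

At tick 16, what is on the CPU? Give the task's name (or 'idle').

t=0: queue=[B] q_used=0 → run B
t=1: queue=[B,E] q_used=1 → run B
t=2: queue=[B,E,F] q_used=2 → run B
t=3: queue=[E,F,B] q_used=0 → run E
t=4: queue=[E,F,B,G] q_used=1 → run E
t=5: queue=[E,F,B,G,H] q_used=2 → run E
t=6: queue=[F,B,G,H,E] q_used=0 → run F
t=7: queue=[F,B,G,H,E] q_used=1 → run F
t=8: queue=[F,B,G,H,E] q_used=2 → run F
t=9: queue=[B,G,H,E,F] q_used=0 → run B
t=10: queue=[B,G,H,E,F] q_used=1 → run B
t=11: queue=[B,G,H,E,F] q_used=2 → run B
t=12: queue=[G,H,E,F,B] q_used=0 → run G
t=13: queue=[G,H,E,F,B] q_used=1 → run G
t=14: queue=[G,H,E,F,B] q_used=2 → run G
t=15: queue=[H,E,F,B] q_used=0 → run H
t=16: queue=[H,E,F,B] q_used=1 → run H
t=17: queue=[H,E,F,B] q_used=2 → run H
t=18: queue=[E,F,B] q_used=0 → run E
t=19: queue=[E,F,B] q_used=1 → run E
t=20: queue=[E,F,B] q_used=2 → run E
t=21: queue=[F,B] q_used=0 → run F
t=22: queue=[B] q_used=0 → run B
t=23: (idle)
t=24: (idle)
t=25: (idle)
t=26: (idle)
t=27: (idle)

running at tick 16 = H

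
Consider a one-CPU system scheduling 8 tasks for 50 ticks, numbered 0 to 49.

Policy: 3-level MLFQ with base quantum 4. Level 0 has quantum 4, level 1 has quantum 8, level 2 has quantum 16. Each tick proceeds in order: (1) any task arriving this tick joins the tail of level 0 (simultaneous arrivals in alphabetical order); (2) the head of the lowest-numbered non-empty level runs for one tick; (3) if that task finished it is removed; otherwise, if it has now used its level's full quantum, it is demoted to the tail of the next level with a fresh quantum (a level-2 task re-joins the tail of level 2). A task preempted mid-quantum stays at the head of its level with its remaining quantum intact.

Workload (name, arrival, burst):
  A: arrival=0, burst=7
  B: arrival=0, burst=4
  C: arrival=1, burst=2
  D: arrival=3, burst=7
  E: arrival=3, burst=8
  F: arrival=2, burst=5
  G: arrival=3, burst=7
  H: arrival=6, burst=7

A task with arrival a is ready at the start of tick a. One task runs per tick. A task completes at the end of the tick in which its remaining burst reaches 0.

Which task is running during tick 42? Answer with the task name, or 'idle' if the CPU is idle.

t=0: L0/L1/L2 = AB/-/- → run A
t=1: L0/L1/L2 = ABC/-/- → run A
t=2: L0/L1/L2 = ABCF/-/- → run A
t=3: L0/L1/L2 = ABCFDEG/-/- → run A
t=4: L0/L1/L2 = BCFDEG/A/- → run B
t=5: L0/L1/L2 = BCFDEG/A/- → run B
t=6: L0/L1/L2 = BCFDEGH/A/- → run B
t=7: L0/L1/L2 = BCFDEGH/A/- → run B
t=8: L0/L1/L2 = CFDEGH/A/- → run C
t=9: L0/L1/L2 = CFDEGH/A/- → run C
t=10: L0/L1/L2 = FDEGH/A/- → run F
t=11: L0/L1/L2 = FDEGH/A/- → run F
t=12: L0/L1/L2 = FDEGH/A/- → run F
t=13: L0/L1/L2 = FDEGH/A/- → run F
t=14: L0/L1/L2 = DEGH/AF/- → run D
t=15: L0/L1/L2 = DEGH/AF/- → run D
t=16: L0/L1/L2 = DEGH/AF/- → run D
t=17: L0/L1/L2 = DEGH/AF/- → run D
t=18: L0/L1/L2 = EGH/AFD/- → run E
t=19: L0/L1/L2 = EGH/AFD/- → run E
t=20: L0/L1/L2 = EGH/AFD/- → run E
t=21: L0/L1/L2 = EGH/AFD/- → run E
t=22: L0/L1/L2 = GH/AFDE/- → run G
t=23: L0/L1/L2 = GH/AFDE/- → run G
t=24: L0/L1/L2 = GH/AFDE/- → run G
t=25: L0/L1/L2 = GH/AFDE/- → run G
t=26: L0/L1/L2 = H/AFDEG/- → run H
t=27: L0/L1/L2 = H/AFDEG/- → run H
t=28: L0/L1/L2 = H/AFDEG/- → run H
t=29: L0/L1/L2 = H/AFDEG/- → run H
t=30: L0/L1/L2 = -/AFDEGH/- → run A
t=31: L0/L1/L2 = -/AFDEGH/- → run A
t=32: L0/L1/L2 = -/AFDEGH/- → run A
t=33: L0/L1/L2 = -/FDEGH/- → run F
t=34: L0/L1/L2 = -/DEGH/- → run D
t=35: L0/L1/L2 = -/DEGH/- → run D
t=36: L0/L1/L2 = -/DEGH/- → run D
t=37: L0/L1/L2 = -/EGH/- → run E
t=38: L0/L1/L2 = -/EGH/- → run E
t=39: L0/L1/L2 = -/EGH/- → run E
t=40: L0/L1/L2 = -/EGH/- → run E
t=41: L0/L1/L2 = -/GH/- → run G
t=42: L0/L1/L2 = -/GH/- → run G
t=43: L0/L1/L2 = -/GH/- → run G
t=44: L0/L1/L2 = -/H/- → run H
t=45: L0/L1/L2 = -/H/- → run H
t=46: L0/L1/L2 = -/H/- → run H
t=47: (idle)
t=48: (idle)
t=49: (idle)

running at tick 42 = G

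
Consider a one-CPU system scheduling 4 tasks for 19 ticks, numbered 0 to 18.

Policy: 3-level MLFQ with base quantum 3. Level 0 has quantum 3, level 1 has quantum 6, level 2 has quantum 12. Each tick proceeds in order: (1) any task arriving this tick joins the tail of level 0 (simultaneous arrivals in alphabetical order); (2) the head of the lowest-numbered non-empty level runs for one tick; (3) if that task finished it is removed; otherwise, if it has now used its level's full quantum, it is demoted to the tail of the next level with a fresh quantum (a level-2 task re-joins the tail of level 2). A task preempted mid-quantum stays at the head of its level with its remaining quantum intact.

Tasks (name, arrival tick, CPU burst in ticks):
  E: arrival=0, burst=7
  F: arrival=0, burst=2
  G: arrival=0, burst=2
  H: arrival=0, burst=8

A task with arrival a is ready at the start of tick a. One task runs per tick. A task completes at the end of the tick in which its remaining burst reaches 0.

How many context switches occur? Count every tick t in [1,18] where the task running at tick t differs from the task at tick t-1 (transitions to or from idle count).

t=0: L0/L1/L2 = EFGH/-/- → run E
t=1: L0/L1/L2 = EFGH/-/- → run E
t=2: L0/L1/L2 = EFGH/-/- → run E
t=3: L0/L1/L2 = FGH/E/- → run F
t=4: L0/L1/L2 = FGH/E/- → run F
t=5: L0/L1/L2 = GH/E/- → run G
t=6: L0/L1/L2 = GH/E/- → run G
t=7: L0/L1/L2 = H/E/- → run H
t=8: L0/L1/L2 = H/E/- → run H
t=9: L0/L1/L2 = H/E/- → run H
t=10: L0/L1/L2 = -/EH/- → run E
t=11: L0/L1/L2 = -/EH/- → run E
t=12: L0/L1/L2 = -/EH/- → run E
t=13: L0/L1/L2 = -/EH/- → run E
t=14: L0/L1/L2 = -/H/- → run H
t=15: L0/L1/L2 = -/H/- → run H
t=16: L0/L1/L2 = -/H/- → run H
t=17: L0/L1/L2 = -/H/- → run H
t=18: L0/L1/L2 = -/H/- → run H

context switches = 5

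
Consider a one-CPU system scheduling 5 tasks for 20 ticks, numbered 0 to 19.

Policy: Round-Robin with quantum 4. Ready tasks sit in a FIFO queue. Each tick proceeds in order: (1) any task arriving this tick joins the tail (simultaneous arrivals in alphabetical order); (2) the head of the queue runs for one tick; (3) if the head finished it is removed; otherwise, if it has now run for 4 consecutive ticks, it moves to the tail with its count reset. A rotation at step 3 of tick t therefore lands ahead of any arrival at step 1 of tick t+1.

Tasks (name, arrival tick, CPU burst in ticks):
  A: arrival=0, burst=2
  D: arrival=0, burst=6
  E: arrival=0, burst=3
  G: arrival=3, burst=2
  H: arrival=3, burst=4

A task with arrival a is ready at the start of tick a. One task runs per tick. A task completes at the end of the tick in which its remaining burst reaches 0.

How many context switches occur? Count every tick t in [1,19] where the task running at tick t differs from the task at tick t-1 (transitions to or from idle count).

context switches = 6

t=0: queue=[A,D,E] q_used=0 → run A
t=1: queue=[A,D,E] q_used=1 → run A
t=2: queue=[D,E] q_used=0 → run D
t=3: queue=[D,E,G,H] q_used=1 → run D
t=4: queue=[D,E,G,H] q_used=2 → run D
t=5: queue=[D,E,G,H] q_used=3 → run D
t=6: queue=[E,G,H,D] q_used=0 → run E
t=7: queue=[E,G,H,D] q_used=1 → run E
t=8: queue=[E,G,H,D] q_used=2 → run E
t=9: queue=[G,H,D] q_used=0 → run G
t=10: queue=[G,H,D] q_used=1 → run G
t=11: queue=[H,D] q_used=0 → run H
t=12: queue=[H,D] q_used=1 → run H
t=13: queue=[H,D] q_used=2 → run H
t=14: queue=[H,D] q_used=3 → run H
t=15: queue=[D] q_used=0 → run D
t=16: queue=[D] q_used=1 → run D
t=17: (idle)
t=18: (idle)
t=19: (idle)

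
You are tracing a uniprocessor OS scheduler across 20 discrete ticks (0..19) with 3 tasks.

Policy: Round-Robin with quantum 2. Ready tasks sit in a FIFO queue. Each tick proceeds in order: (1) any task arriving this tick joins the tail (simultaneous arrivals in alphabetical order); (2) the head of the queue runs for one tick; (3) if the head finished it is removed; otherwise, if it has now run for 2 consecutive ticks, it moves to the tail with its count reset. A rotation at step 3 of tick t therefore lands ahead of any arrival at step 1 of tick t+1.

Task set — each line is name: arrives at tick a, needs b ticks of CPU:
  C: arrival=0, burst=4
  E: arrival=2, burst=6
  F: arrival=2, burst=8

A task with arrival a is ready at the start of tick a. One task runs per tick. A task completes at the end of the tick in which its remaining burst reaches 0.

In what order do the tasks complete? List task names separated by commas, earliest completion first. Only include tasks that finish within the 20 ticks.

t=0: queue=[C] q_used=0 → run C
t=1: queue=[C] q_used=1 → run C
t=2: queue=[C,E,F] q_used=0 → run C
t=3: queue=[C,E,F] q_used=1 → run C
t=4: queue=[E,F] q_used=0 → run E
t=5: queue=[E,F] q_used=1 → run E
t=6: queue=[F,E] q_used=0 → run F
t=7: queue=[F,E] q_used=1 → run F
t=8: queue=[E,F] q_used=0 → run E
t=9: queue=[E,F] q_used=1 → run E
t=10: queue=[F,E] q_used=0 → run F
t=11: queue=[F,E] q_used=1 → run F
t=12: queue=[E,F] q_used=0 → run E
t=13: queue=[E,F] q_used=1 → run E
t=14: queue=[F] q_used=0 → run F
t=15: queue=[F] q_used=1 → run F
t=16: queue=[F] q_used=0 → run F
t=17: queue=[F] q_used=1 → run F
t=18: (idle)
t=19: (idle)

completion order = C, E, F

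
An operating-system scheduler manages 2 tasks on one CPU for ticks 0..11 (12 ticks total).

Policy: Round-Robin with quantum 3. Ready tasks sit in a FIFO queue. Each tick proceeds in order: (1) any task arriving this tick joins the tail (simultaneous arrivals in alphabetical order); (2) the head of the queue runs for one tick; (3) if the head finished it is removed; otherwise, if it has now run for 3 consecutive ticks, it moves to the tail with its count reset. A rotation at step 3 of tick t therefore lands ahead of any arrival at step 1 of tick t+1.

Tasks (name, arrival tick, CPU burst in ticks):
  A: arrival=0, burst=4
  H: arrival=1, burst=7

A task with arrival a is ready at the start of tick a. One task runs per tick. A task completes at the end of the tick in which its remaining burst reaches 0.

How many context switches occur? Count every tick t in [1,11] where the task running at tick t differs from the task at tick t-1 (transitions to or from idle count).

t=0: queue=[A] q_used=0 → run A
t=1: queue=[A,H] q_used=1 → run A
t=2: queue=[A,H] q_used=2 → run A
t=3: queue=[H,A] q_used=0 → run H
t=4: queue=[H,A] q_used=1 → run H
t=5: queue=[H,A] q_used=2 → run H
t=6: queue=[A,H] q_used=0 → run A
t=7: queue=[H] q_used=0 → run H
t=8: queue=[H] q_used=1 → run H
t=9: queue=[H] q_used=2 → run H
t=10: queue=[H] q_used=0 → run H
t=11: (idle)

context switches = 4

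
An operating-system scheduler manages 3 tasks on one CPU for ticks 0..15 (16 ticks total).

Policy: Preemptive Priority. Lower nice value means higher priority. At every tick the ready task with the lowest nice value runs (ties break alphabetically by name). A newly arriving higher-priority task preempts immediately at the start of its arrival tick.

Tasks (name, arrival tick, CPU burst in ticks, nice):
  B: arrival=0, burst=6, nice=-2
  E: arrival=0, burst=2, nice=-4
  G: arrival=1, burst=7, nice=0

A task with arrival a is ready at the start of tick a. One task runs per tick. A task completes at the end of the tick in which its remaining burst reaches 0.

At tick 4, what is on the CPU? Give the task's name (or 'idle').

t=0: ready={B,E} → run E
t=1: ready={B,E,G} → run E
t=2: ready={B,G} → run B
t=3: ready={B,G} → run B
t=4: ready={B,G} → run B
t=5: ready={B,G} → run B
t=6: ready={B,G} → run B
t=7: ready={B,G} → run B
t=8: ready={G} → run G
t=9: ready={G} → run G
t=10: ready={G} → run G
t=11: ready={G} → run G
t=12: ready={G} → run G
t=13: ready={G} → run G
t=14: ready={G} → run G
t=15: (idle)

running at tick 4 = B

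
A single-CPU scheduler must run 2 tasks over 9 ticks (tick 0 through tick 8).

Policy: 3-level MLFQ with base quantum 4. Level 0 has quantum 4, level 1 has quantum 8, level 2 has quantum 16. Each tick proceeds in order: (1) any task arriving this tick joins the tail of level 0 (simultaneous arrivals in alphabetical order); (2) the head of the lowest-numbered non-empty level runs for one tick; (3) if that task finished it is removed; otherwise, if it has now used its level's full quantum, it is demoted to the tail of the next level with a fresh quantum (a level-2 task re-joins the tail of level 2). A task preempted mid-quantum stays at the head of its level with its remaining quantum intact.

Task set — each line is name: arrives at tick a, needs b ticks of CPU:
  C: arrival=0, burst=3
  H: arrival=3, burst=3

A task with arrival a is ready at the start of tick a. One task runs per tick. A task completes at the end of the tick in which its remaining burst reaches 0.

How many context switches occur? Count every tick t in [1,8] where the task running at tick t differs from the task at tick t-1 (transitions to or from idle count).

context switches = 2

t=0: L0/L1/L2 = C/-/- → run C
t=1: L0/L1/L2 = C/-/- → run C
t=2: L0/L1/L2 = C/-/- → run C
t=3: L0/L1/L2 = H/-/- → run H
t=4: L0/L1/L2 = H/-/- → run H
t=5: L0/L1/L2 = H/-/- → run H
t=6: (idle)
t=7: (idle)
t=8: (idle)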